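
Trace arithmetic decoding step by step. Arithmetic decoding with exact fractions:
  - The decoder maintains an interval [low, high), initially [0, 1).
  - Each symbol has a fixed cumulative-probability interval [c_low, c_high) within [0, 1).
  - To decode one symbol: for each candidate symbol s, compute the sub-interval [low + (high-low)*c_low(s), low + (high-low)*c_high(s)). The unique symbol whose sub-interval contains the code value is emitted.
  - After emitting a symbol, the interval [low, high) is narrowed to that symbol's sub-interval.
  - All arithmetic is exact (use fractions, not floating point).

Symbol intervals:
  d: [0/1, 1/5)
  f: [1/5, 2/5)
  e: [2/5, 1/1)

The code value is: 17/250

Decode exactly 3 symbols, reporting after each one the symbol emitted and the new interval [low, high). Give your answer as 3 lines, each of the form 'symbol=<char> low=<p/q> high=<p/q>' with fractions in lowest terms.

Step 1: interval [0/1, 1/1), width = 1/1 - 0/1 = 1/1
  'd': [0/1 + 1/1*0/1, 0/1 + 1/1*1/5) = [0/1, 1/5) <- contains code 17/250
  'f': [0/1 + 1/1*1/5, 0/1 + 1/1*2/5) = [1/5, 2/5)
  'e': [0/1 + 1/1*2/5, 0/1 + 1/1*1/1) = [2/5, 1/1)
  emit 'd', narrow to [0/1, 1/5)
Step 2: interval [0/1, 1/5), width = 1/5 - 0/1 = 1/5
  'd': [0/1 + 1/5*0/1, 0/1 + 1/5*1/5) = [0/1, 1/25)
  'f': [0/1 + 1/5*1/5, 0/1 + 1/5*2/5) = [1/25, 2/25) <- contains code 17/250
  'e': [0/1 + 1/5*2/5, 0/1 + 1/5*1/1) = [2/25, 1/5)
  emit 'f', narrow to [1/25, 2/25)
Step 3: interval [1/25, 2/25), width = 2/25 - 1/25 = 1/25
  'd': [1/25 + 1/25*0/1, 1/25 + 1/25*1/5) = [1/25, 6/125)
  'f': [1/25 + 1/25*1/5, 1/25 + 1/25*2/5) = [6/125, 7/125)
  'e': [1/25 + 1/25*2/5, 1/25 + 1/25*1/1) = [7/125, 2/25) <- contains code 17/250
  emit 'e', narrow to [7/125, 2/25)

Answer: symbol=d low=0/1 high=1/5
symbol=f low=1/25 high=2/25
symbol=e low=7/125 high=2/25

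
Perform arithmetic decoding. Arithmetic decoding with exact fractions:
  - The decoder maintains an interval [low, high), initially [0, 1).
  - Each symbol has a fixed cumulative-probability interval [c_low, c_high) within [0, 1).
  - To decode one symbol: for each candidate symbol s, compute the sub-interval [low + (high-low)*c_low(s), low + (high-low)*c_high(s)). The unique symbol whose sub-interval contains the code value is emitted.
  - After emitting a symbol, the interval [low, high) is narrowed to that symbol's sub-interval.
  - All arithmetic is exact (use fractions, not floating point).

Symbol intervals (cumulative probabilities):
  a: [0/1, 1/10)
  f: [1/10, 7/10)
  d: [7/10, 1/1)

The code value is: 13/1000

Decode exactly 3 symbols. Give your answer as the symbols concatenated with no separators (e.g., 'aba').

Answer: afa

Derivation:
Step 1: interval [0/1, 1/1), width = 1/1 - 0/1 = 1/1
  'a': [0/1 + 1/1*0/1, 0/1 + 1/1*1/10) = [0/1, 1/10) <- contains code 13/1000
  'f': [0/1 + 1/1*1/10, 0/1 + 1/1*7/10) = [1/10, 7/10)
  'd': [0/1 + 1/1*7/10, 0/1 + 1/1*1/1) = [7/10, 1/1)
  emit 'a', narrow to [0/1, 1/10)
Step 2: interval [0/1, 1/10), width = 1/10 - 0/1 = 1/10
  'a': [0/1 + 1/10*0/1, 0/1 + 1/10*1/10) = [0/1, 1/100)
  'f': [0/1 + 1/10*1/10, 0/1 + 1/10*7/10) = [1/100, 7/100) <- contains code 13/1000
  'd': [0/1 + 1/10*7/10, 0/1 + 1/10*1/1) = [7/100, 1/10)
  emit 'f', narrow to [1/100, 7/100)
Step 3: interval [1/100, 7/100), width = 7/100 - 1/100 = 3/50
  'a': [1/100 + 3/50*0/1, 1/100 + 3/50*1/10) = [1/100, 2/125) <- contains code 13/1000
  'f': [1/100 + 3/50*1/10, 1/100 + 3/50*7/10) = [2/125, 13/250)
  'd': [1/100 + 3/50*7/10, 1/100 + 3/50*1/1) = [13/250, 7/100)
  emit 'a', narrow to [1/100, 2/125)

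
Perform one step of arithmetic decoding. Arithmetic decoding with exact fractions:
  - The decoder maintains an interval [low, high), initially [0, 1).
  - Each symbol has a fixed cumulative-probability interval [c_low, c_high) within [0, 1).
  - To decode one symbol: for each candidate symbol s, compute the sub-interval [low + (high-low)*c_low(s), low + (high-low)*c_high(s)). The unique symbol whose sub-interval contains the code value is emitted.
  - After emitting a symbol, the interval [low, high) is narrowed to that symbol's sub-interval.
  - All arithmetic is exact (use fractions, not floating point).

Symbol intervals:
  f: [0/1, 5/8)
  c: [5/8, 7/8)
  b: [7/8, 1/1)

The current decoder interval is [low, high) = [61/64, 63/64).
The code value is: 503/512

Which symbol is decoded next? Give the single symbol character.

Answer: b

Derivation:
Interval width = high − low = 63/64 − 61/64 = 1/32
Scaled code = (code − low) / width = (503/512 − 61/64) / 1/32 = 15/16
  f: [0/1, 5/8) 
  c: [5/8, 7/8) 
  b: [7/8, 1/1) ← scaled code falls here ✓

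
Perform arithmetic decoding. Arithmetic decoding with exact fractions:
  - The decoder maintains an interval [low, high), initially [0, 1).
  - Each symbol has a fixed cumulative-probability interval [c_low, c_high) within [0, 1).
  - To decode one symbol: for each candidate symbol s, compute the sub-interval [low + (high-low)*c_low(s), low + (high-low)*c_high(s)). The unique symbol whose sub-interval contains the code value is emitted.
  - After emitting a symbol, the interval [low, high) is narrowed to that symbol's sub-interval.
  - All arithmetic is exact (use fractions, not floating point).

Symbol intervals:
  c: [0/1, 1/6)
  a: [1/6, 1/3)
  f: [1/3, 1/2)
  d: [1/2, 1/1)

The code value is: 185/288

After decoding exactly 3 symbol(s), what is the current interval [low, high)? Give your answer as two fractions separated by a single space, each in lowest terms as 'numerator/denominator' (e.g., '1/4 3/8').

Step 1: interval [0/1, 1/1), width = 1/1 - 0/1 = 1/1
  'c': [0/1 + 1/1*0/1, 0/1 + 1/1*1/6) = [0/1, 1/6)
  'a': [0/1 + 1/1*1/6, 0/1 + 1/1*1/3) = [1/6, 1/3)
  'f': [0/1 + 1/1*1/3, 0/1 + 1/1*1/2) = [1/3, 1/2)
  'd': [0/1 + 1/1*1/2, 0/1 + 1/1*1/1) = [1/2, 1/1) <- contains code 185/288
  emit 'd', narrow to [1/2, 1/1)
Step 2: interval [1/2, 1/1), width = 1/1 - 1/2 = 1/2
  'c': [1/2 + 1/2*0/1, 1/2 + 1/2*1/6) = [1/2, 7/12)
  'a': [1/2 + 1/2*1/6, 1/2 + 1/2*1/3) = [7/12, 2/3) <- contains code 185/288
  'f': [1/2 + 1/2*1/3, 1/2 + 1/2*1/2) = [2/3, 3/4)
  'd': [1/2 + 1/2*1/2, 1/2 + 1/2*1/1) = [3/4, 1/1)
  emit 'a', narrow to [7/12, 2/3)
Step 3: interval [7/12, 2/3), width = 2/3 - 7/12 = 1/12
  'c': [7/12 + 1/12*0/1, 7/12 + 1/12*1/6) = [7/12, 43/72)
  'a': [7/12 + 1/12*1/6, 7/12 + 1/12*1/3) = [43/72, 11/18)
  'f': [7/12 + 1/12*1/3, 7/12 + 1/12*1/2) = [11/18, 5/8)
  'd': [7/12 + 1/12*1/2, 7/12 + 1/12*1/1) = [5/8, 2/3) <- contains code 185/288
  emit 'd', narrow to [5/8, 2/3)

Answer: 5/8 2/3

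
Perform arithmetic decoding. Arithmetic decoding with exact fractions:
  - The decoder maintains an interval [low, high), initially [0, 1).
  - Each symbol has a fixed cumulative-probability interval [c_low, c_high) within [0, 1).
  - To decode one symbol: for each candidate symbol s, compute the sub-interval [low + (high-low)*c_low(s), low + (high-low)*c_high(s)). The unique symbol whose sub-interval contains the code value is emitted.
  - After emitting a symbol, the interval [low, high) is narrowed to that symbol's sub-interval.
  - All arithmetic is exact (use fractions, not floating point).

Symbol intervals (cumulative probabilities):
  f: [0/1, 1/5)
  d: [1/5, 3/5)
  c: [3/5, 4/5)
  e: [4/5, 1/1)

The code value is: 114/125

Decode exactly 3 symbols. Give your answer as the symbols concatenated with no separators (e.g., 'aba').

Step 1: interval [0/1, 1/1), width = 1/1 - 0/1 = 1/1
  'f': [0/1 + 1/1*0/1, 0/1 + 1/1*1/5) = [0/1, 1/5)
  'd': [0/1 + 1/1*1/5, 0/1 + 1/1*3/5) = [1/5, 3/5)
  'c': [0/1 + 1/1*3/5, 0/1 + 1/1*4/5) = [3/5, 4/5)
  'e': [0/1 + 1/1*4/5, 0/1 + 1/1*1/1) = [4/5, 1/1) <- contains code 114/125
  emit 'e', narrow to [4/5, 1/1)
Step 2: interval [4/5, 1/1), width = 1/1 - 4/5 = 1/5
  'f': [4/5 + 1/5*0/1, 4/5 + 1/5*1/5) = [4/5, 21/25)
  'd': [4/5 + 1/5*1/5, 4/5 + 1/5*3/5) = [21/25, 23/25) <- contains code 114/125
  'c': [4/5 + 1/5*3/5, 4/5 + 1/5*4/5) = [23/25, 24/25)
  'e': [4/5 + 1/5*4/5, 4/5 + 1/5*1/1) = [24/25, 1/1)
  emit 'd', narrow to [21/25, 23/25)
Step 3: interval [21/25, 23/25), width = 23/25 - 21/25 = 2/25
  'f': [21/25 + 2/25*0/1, 21/25 + 2/25*1/5) = [21/25, 107/125)
  'd': [21/25 + 2/25*1/5, 21/25 + 2/25*3/5) = [107/125, 111/125)
  'c': [21/25 + 2/25*3/5, 21/25 + 2/25*4/5) = [111/125, 113/125)
  'e': [21/25 + 2/25*4/5, 21/25 + 2/25*1/1) = [113/125, 23/25) <- contains code 114/125
  emit 'e', narrow to [113/125, 23/25)

Answer: ede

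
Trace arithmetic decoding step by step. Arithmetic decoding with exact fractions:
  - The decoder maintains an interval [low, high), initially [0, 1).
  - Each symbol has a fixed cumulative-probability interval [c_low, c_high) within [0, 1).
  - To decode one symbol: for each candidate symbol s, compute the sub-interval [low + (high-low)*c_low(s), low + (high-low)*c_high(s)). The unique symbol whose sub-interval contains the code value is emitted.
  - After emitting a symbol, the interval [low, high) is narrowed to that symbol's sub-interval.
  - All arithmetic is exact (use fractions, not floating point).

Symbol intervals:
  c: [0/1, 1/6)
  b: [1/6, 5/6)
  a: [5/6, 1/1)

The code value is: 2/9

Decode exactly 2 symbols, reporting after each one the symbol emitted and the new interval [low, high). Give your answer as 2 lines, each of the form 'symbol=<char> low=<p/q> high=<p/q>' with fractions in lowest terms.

Step 1: interval [0/1, 1/1), width = 1/1 - 0/1 = 1/1
  'c': [0/1 + 1/1*0/1, 0/1 + 1/1*1/6) = [0/1, 1/6)
  'b': [0/1 + 1/1*1/6, 0/1 + 1/1*5/6) = [1/6, 5/6) <- contains code 2/9
  'a': [0/1 + 1/1*5/6, 0/1 + 1/1*1/1) = [5/6, 1/1)
  emit 'b', narrow to [1/6, 5/6)
Step 2: interval [1/6, 5/6), width = 5/6 - 1/6 = 2/3
  'c': [1/6 + 2/3*0/1, 1/6 + 2/3*1/6) = [1/6, 5/18) <- contains code 2/9
  'b': [1/6 + 2/3*1/6, 1/6 + 2/3*5/6) = [5/18, 13/18)
  'a': [1/6 + 2/3*5/6, 1/6 + 2/3*1/1) = [13/18, 5/6)
  emit 'c', narrow to [1/6, 5/18)

Answer: symbol=b low=1/6 high=5/6
symbol=c low=1/6 high=5/18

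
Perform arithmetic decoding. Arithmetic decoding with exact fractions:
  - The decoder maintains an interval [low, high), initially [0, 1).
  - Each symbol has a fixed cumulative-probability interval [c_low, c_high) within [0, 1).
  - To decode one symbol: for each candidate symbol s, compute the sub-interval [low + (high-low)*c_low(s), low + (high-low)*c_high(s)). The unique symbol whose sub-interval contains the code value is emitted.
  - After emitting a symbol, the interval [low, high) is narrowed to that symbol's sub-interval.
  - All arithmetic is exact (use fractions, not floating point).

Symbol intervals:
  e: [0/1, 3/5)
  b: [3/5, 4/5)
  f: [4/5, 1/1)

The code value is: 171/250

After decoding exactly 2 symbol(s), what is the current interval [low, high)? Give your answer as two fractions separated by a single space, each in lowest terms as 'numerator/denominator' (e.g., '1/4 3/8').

Answer: 3/5 18/25

Derivation:
Step 1: interval [0/1, 1/1), width = 1/1 - 0/1 = 1/1
  'e': [0/1 + 1/1*0/1, 0/1 + 1/1*3/5) = [0/1, 3/5)
  'b': [0/1 + 1/1*3/5, 0/1 + 1/1*4/5) = [3/5, 4/5) <- contains code 171/250
  'f': [0/1 + 1/1*4/5, 0/1 + 1/1*1/1) = [4/5, 1/1)
  emit 'b', narrow to [3/5, 4/5)
Step 2: interval [3/5, 4/5), width = 4/5 - 3/5 = 1/5
  'e': [3/5 + 1/5*0/1, 3/5 + 1/5*3/5) = [3/5, 18/25) <- contains code 171/250
  'b': [3/5 + 1/5*3/5, 3/5 + 1/5*4/5) = [18/25, 19/25)
  'f': [3/5 + 1/5*4/5, 3/5 + 1/5*1/1) = [19/25, 4/5)
  emit 'e', narrow to [3/5, 18/25)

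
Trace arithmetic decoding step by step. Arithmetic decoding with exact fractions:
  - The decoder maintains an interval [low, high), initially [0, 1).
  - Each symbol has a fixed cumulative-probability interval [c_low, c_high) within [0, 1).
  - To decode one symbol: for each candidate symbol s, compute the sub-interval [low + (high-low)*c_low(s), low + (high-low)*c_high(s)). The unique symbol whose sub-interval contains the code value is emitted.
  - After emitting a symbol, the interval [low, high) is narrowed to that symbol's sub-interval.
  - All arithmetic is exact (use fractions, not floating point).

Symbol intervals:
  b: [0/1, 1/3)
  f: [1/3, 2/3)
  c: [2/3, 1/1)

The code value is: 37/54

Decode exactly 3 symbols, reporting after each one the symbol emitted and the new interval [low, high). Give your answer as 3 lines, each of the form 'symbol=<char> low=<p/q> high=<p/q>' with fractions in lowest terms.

Step 1: interval [0/1, 1/1), width = 1/1 - 0/1 = 1/1
  'b': [0/1 + 1/1*0/1, 0/1 + 1/1*1/3) = [0/1, 1/3)
  'f': [0/1 + 1/1*1/3, 0/1 + 1/1*2/3) = [1/3, 2/3)
  'c': [0/1 + 1/1*2/3, 0/1 + 1/1*1/1) = [2/3, 1/1) <- contains code 37/54
  emit 'c', narrow to [2/3, 1/1)
Step 2: interval [2/3, 1/1), width = 1/1 - 2/3 = 1/3
  'b': [2/3 + 1/3*0/1, 2/3 + 1/3*1/3) = [2/3, 7/9) <- contains code 37/54
  'f': [2/3 + 1/3*1/3, 2/3 + 1/3*2/3) = [7/9, 8/9)
  'c': [2/3 + 1/3*2/3, 2/3 + 1/3*1/1) = [8/9, 1/1)
  emit 'b', narrow to [2/3, 7/9)
Step 3: interval [2/3, 7/9), width = 7/9 - 2/3 = 1/9
  'b': [2/3 + 1/9*0/1, 2/3 + 1/9*1/3) = [2/3, 19/27) <- contains code 37/54
  'f': [2/3 + 1/9*1/3, 2/3 + 1/9*2/3) = [19/27, 20/27)
  'c': [2/3 + 1/9*2/3, 2/3 + 1/9*1/1) = [20/27, 7/9)
  emit 'b', narrow to [2/3, 19/27)

Answer: symbol=c low=2/3 high=1/1
symbol=b low=2/3 high=7/9
symbol=b low=2/3 high=19/27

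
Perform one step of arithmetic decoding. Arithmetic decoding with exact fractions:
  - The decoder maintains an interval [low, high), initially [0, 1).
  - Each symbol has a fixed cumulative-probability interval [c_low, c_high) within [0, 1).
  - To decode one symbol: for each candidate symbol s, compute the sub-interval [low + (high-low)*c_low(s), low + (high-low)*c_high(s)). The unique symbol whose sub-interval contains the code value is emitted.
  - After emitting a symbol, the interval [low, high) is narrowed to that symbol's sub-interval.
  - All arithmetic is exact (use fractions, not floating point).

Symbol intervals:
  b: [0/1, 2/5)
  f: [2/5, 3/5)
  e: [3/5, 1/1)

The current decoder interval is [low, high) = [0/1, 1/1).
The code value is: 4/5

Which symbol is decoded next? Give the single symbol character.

Interval width = high − low = 1/1 − 0/1 = 1/1
Scaled code = (code − low) / width = (4/5 − 0/1) / 1/1 = 4/5
  b: [0/1, 2/5) 
  f: [2/5, 3/5) 
  e: [3/5, 1/1) ← scaled code falls here ✓

Answer: e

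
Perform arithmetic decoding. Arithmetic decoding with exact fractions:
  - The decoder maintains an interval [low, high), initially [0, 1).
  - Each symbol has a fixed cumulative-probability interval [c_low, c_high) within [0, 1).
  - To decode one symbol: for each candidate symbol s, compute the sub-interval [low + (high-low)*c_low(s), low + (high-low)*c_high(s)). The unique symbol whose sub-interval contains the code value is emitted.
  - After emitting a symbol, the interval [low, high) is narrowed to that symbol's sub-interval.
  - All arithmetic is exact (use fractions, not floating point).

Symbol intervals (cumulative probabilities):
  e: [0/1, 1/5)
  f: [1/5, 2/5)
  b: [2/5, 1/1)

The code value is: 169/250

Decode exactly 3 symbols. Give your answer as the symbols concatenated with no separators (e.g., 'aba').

Answer: bbe

Derivation:
Step 1: interval [0/1, 1/1), width = 1/1 - 0/1 = 1/1
  'e': [0/1 + 1/1*0/1, 0/1 + 1/1*1/5) = [0/1, 1/5)
  'f': [0/1 + 1/1*1/5, 0/1 + 1/1*2/5) = [1/5, 2/5)
  'b': [0/1 + 1/1*2/5, 0/1 + 1/1*1/1) = [2/5, 1/1) <- contains code 169/250
  emit 'b', narrow to [2/5, 1/1)
Step 2: interval [2/5, 1/1), width = 1/1 - 2/5 = 3/5
  'e': [2/5 + 3/5*0/1, 2/5 + 3/5*1/5) = [2/5, 13/25)
  'f': [2/5 + 3/5*1/5, 2/5 + 3/5*2/5) = [13/25, 16/25)
  'b': [2/5 + 3/5*2/5, 2/5 + 3/5*1/1) = [16/25, 1/1) <- contains code 169/250
  emit 'b', narrow to [16/25, 1/1)
Step 3: interval [16/25, 1/1), width = 1/1 - 16/25 = 9/25
  'e': [16/25 + 9/25*0/1, 16/25 + 9/25*1/5) = [16/25, 89/125) <- contains code 169/250
  'f': [16/25 + 9/25*1/5, 16/25 + 9/25*2/5) = [89/125, 98/125)
  'b': [16/25 + 9/25*2/5, 16/25 + 9/25*1/1) = [98/125, 1/1)
  emit 'e', narrow to [16/25, 89/125)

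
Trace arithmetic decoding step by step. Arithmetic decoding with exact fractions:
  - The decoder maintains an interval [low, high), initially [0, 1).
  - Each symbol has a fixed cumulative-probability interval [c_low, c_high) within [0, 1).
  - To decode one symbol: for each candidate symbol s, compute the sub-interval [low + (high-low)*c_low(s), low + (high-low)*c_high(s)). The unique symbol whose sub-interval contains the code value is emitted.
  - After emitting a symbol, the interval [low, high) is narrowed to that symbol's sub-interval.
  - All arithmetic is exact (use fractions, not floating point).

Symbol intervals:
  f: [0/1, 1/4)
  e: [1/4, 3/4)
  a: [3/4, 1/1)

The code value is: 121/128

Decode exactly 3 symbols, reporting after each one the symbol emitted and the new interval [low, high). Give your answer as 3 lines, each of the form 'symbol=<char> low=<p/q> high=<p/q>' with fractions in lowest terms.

Answer: symbol=a low=3/4 high=1/1
symbol=a low=15/16 high=1/1
symbol=f low=15/16 high=61/64

Derivation:
Step 1: interval [0/1, 1/1), width = 1/1 - 0/1 = 1/1
  'f': [0/1 + 1/1*0/1, 0/1 + 1/1*1/4) = [0/1, 1/4)
  'e': [0/1 + 1/1*1/4, 0/1 + 1/1*3/4) = [1/4, 3/4)
  'a': [0/1 + 1/1*3/4, 0/1 + 1/1*1/1) = [3/4, 1/1) <- contains code 121/128
  emit 'a', narrow to [3/4, 1/1)
Step 2: interval [3/4, 1/1), width = 1/1 - 3/4 = 1/4
  'f': [3/4 + 1/4*0/1, 3/4 + 1/4*1/4) = [3/4, 13/16)
  'e': [3/4 + 1/4*1/4, 3/4 + 1/4*3/4) = [13/16, 15/16)
  'a': [3/4 + 1/4*3/4, 3/4 + 1/4*1/1) = [15/16, 1/1) <- contains code 121/128
  emit 'a', narrow to [15/16, 1/1)
Step 3: interval [15/16, 1/1), width = 1/1 - 15/16 = 1/16
  'f': [15/16 + 1/16*0/1, 15/16 + 1/16*1/4) = [15/16, 61/64) <- contains code 121/128
  'e': [15/16 + 1/16*1/4, 15/16 + 1/16*3/4) = [61/64, 63/64)
  'a': [15/16 + 1/16*3/4, 15/16 + 1/16*1/1) = [63/64, 1/1)
  emit 'f', narrow to [15/16, 61/64)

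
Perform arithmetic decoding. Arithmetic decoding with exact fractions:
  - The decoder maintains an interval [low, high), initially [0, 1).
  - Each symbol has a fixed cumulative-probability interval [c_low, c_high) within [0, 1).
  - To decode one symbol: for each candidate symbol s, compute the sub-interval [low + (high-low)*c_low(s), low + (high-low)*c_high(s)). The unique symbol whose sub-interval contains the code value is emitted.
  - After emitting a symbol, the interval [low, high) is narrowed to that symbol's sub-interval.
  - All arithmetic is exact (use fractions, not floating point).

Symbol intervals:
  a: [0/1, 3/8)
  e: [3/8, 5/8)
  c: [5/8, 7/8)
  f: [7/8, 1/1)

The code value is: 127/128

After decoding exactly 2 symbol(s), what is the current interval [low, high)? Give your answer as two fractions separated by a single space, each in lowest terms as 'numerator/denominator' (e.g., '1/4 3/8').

Answer: 63/64 1/1

Derivation:
Step 1: interval [0/1, 1/1), width = 1/1 - 0/1 = 1/1
  'a': [0/1 + 1/1*0/1, 0/1 + 1/1*3/8) = [0/1, 3/8)
  'e': [0/1 + 1/1*3/8, 0/1 + 1/1*5/8) = [3/8, 5/8)
  'c': [0/1 + 1/1*5/8, 0/1 + 1/1*7/8) = [5/8, 7/8)
  'f': [0/1 + 1/1*7/8, 0/1 + 1/1*1/1) = [7/8, 1/1) <- contains code 127/128
  emit 'f', narrow to [7/8, 1/1)
Step 2: interval [7/8, 1/1), width = 1/1 - 7/8 = 1/8
  'a': [7/8 + 1/8*0/1, 7/8 + 1/8*3/8) = [7/8, 59/64)
  'e': [7/8 + 1/8*3/8, 7/8 + 1/8*5/8) = [59/64, 61/64)
  'c': [7/8 + 1/8*5/8, 7/8 + 1/8*7/8) = [61/64, 63/64)
  'f': [7/8 + 1/8*7/8, 7/8 + 1/8*1/1) = [63/64, 1/1) <- contains code 127/128
  emit 'f', narrow to [63/64, 1/1)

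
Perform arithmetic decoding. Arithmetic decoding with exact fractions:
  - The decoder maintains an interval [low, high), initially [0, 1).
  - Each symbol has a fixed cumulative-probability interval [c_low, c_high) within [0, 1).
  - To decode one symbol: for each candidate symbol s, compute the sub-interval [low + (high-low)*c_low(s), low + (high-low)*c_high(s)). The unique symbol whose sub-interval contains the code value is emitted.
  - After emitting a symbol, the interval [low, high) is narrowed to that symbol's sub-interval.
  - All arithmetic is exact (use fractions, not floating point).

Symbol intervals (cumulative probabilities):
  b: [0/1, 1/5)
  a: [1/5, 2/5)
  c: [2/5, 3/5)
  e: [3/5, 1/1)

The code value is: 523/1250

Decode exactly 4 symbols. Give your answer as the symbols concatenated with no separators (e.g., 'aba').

Step 1: interval [0/1, 1/1), width = 1/1 - 0/1 = 1/1
  'b': [0/1 + 1/1*0/1, 0/1 + 1/1*1/5) = [0/1, 1/5)
  'a': [0/1 + 1/1*1/5, 0/1 + 1/1*2/5) = [1/5, 2/5)
  'c': [0/1 + 1/1*2/5, 0/1 + 1/1*3/5) = [2/5, 3/5) <- contains code 523/1250
  'e': [0/1 + 1/1*3/5, 0/1 + 1/1*1/1) = [3/5, 1/1)
  emit 'c', narrow to [2/5, 3/5)
Step 2: interval [2/5, 3/5), width = 3/5 - 2/5 = 1/5
  'b': [2/5 + 1/5*0/1, 2/5 + 1/5*1/5) = [2/5, 11/25) <- contains code 523/1250
  'a': [2/5 + 1/5*1/5, 2/5 + 1/5*2/5) = [11/25, 12/25)
  'c': [2/5 + 1/5*2/5, 2/5 + 1/5*3/5) = [12/25, 13/25)
  'e': [2/5 + 1/5*3/5, 2/5 + 1/5*1/1) = [13/25, 3/5)
  emit 'b', narrow to [2/5, 11/25)
Step 3: interval [2/5, 11/25), width = 11/25 - 2/5 = 1/25
  'b': [2/5 + 1/25*0/1, 2/5 + 1/25*1/5) = [2/5, 51/125)
  'a': [2/5 + 1/25*1/5, 2/5 + 1/25*2/5) = [51/125, 52/125)
  'c': [2/5 + 1/25*2/5, 2/5 + 1/25*3/5) = [52/125, 53/125) <- contains code 523/1250
  'e': [2/5 + 1/25*3/5, 2/5 + 1/25*1/1) = [53/125, 11/25)
  emit 'c', narrow to [52/125, 53/125)
Step 4: interval [52/125, 53/125), width = 53/125 - 52/125 = 1/125
  'b': [52/125 + 1/125*0/1, 52/125 + 1/125*1/5) = [52/125, 261/625)
  'a': [52/125 + 1/125*1/5, 52/125 + 1/125*2/5) = [261/625, 262/625) <- contains code 523/1250
  'c': [52/125 + 1/125*2/5, 52/125 + 1/125*3/5) = [262/625, 263/625)
  'e': [52/125 + 1/125*3/5, 52/125 + 1/125*1/1) = [263/625, 53/125)
  emit 'a', narrow to [261/625, 262/625)

Answer: cbca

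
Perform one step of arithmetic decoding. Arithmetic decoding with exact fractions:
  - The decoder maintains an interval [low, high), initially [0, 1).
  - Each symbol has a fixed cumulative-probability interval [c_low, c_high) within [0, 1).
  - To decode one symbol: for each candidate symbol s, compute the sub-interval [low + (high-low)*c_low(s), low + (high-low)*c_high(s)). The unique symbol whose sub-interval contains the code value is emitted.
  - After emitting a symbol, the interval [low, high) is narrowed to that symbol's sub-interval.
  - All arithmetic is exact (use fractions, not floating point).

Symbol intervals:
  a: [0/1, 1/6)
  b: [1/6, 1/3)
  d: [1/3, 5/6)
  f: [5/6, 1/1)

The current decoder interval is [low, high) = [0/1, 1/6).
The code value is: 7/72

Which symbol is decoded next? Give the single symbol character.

Interval width = high − low = 1/6 − 0/1 = 1/6
Scaled code = (code − low) / width = (7/72 − 0/1) / 1/6 = 7/12
  a: [0/1, 1/6) 
  b: [1/6, 1/3) 
  d: [1/3, 5/6) ← scaled code falls here ✓
  f: [5/6, 1/1) 

Answer: d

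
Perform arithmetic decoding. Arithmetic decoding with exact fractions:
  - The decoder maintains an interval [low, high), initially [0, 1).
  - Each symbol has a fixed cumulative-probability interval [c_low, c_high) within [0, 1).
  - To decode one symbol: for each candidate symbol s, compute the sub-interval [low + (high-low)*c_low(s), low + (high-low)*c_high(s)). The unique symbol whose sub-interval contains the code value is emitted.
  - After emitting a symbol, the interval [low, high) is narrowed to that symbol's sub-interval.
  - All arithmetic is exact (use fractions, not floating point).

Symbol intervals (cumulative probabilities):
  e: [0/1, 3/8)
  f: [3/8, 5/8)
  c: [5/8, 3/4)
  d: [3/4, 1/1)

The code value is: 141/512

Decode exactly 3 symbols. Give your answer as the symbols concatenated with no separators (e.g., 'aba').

Answer: ecd

Derivation:
Step 1: interval [0/1, 1/1), width = 1/1 - 0/1 = 1/1
  'e': [0/1 + 1/1*0/1, 0/1 + 1/1*3/8) = [0/1, 3/8) <- contains code 141/512
  'f': [0/1 + 1/1*3/8, 0/1 + 1/1*5/8) = [3/8, 5/8)
  'c': [0/1 + 1/1*5/8, 0/1 + 1/1*3/4) = [5/8, 3/4)
  'd': [0/1 + 1/1*3/4, 0/1 + 1/1*1/1) = [3/4, 1/1)
  emit 'e', narrow to [0/1, 3/8)
Step 2: interval [0/1, 3/8), width = 3/8 - 0/1 = 3/8
  'e': [0/1 + 3/8*0/1, 0/1 + 3/8*3/8) = [0/1, 9/64)
  'f': [0/1 + 3/8*3/8, 0/1 + 3/8*5/8) = [9/64, 15/64)
  'c': [0/1 + 3/8*5/8, 0/1 + 3/8*3/4) = [15/64, 9/32) <- contains code 141/512
  'd': [0/1 + 3/8*3/4, 0/1 + 3/8*1/1) = [9/32, 3/8)
  emit 'c', narrow to [15/64, 9/32)
Step 3: interval [15/64, 9/32), width = 9/32 - 15/64 = 3/64
  'e': [15/64 + 3/64*0/1, 15/64 + 3/64*3/8) = [15/64, 129/512)
  'f': [15/64 + 3/64*3/8, 15/64 + 3/64*5/8) = [129/512, 135/512)
  'c': [15/64 + 3/64*5/8, 15/64 + 3/64*3/4) = [135/512, 69/256)
  'd': [15/64 + 3/64*3/4, 15/64 + 3/64*1/1) = [69/256, 9/32) <- contains code 141/512
  emit 'd', narrow to [69/256, 9/32)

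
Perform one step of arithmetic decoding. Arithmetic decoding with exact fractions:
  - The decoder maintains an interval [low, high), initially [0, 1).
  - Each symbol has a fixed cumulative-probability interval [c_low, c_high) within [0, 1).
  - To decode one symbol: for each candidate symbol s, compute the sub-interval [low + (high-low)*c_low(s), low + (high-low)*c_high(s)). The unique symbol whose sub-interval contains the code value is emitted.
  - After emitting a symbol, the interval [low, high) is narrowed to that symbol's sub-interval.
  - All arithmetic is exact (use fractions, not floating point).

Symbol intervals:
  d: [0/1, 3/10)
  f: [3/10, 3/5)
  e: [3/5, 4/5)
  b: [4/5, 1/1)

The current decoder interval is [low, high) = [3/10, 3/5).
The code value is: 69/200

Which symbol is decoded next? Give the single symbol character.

Interval width = high − low = 3/5 − 3/10 = 3/10
Scaled code = (code − low) / width = (69/200 − 3/10) / 3/10 = 3/20
  d: [0/1, 3/10) ← scaled code falls here ✓
  f: [3/10, 3/5) 
  e: [3/5, 4/5) 
  b: [4/5, 1/1) 

Answer: d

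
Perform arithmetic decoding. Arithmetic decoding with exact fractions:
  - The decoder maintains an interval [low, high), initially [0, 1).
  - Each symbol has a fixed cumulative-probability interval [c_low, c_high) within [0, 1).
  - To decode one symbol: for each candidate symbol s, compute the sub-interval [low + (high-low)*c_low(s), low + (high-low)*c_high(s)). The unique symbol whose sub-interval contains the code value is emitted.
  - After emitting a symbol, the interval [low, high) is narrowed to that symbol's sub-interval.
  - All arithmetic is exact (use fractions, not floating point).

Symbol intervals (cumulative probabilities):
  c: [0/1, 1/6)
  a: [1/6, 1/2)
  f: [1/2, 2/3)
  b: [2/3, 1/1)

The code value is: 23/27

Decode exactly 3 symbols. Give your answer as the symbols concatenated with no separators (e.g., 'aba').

Answer: bfa

Derivation:
Step 1: interval [0/1, 1/1), width = 1/1 - 0/1 = 1/1
  'c': [0/1 + 1/1*0/1, 0/1 + 1/1*1/6) = [0/1, 1/6)
  'a': [0/1 + 1/1*1/6, 0/1 + 1/1*1/2) = [1/6, 1/2)
  'f': [0/1 + 1/1*1/2, 0/1 + 1/1*2/3) = [1/2, 2/3)
  'b': [0/1 + 1/1*2/3, 0/1 + 1/1*1/1) = [2/3, 1/1) <- contains code 23/27
  emit 'b', narrow to [2/3, 1/1)
Step 2: interval [2/3, 1/1), width = 1/1 - 2/3 = 1/3
  'c': [2/3 + 1/3*0/1, 2/3 + 1/3*1/6) = [2/3, 13/18)
  'a': [2/3 + 1/3*1/6, 2/3 + 1/3*1/2) = [13/18, 5/6)
  'f': [2/3 + 1/3*1/2, 2/3 + 1/3*2/3) = [5/6, 8/9) <- contains code 23/27
  'b': [2/3 + 1/3*2/3, 2/3 + 1/3*1/1) = [8/9, 1/1)
  emit 'f', narrow to [5/6, 8/9)
Step 3: interval [5/6, 8/9), width = 8/9 - 5/6 = 1/18
  'c': [5/6 + 1/18*0/1, 5/6 + 1/18*1/6) = [5/6, 91/108)
  'a': [5/6 + 1/18*1/6, 5/6 + 1/18*1/2) = [91/108, 31/36) <- contains code 23/27
  'f': [5/6 + 1/18*1/2, 5/6 + 1/18*2/3) = [31/36, 47/54)
  'b': [5/6 + 1/18*2/3, 5/6 + 1/18*1/1) = [47/54, 8/9)
  emit 'a', narrow to [91/108, 31/36)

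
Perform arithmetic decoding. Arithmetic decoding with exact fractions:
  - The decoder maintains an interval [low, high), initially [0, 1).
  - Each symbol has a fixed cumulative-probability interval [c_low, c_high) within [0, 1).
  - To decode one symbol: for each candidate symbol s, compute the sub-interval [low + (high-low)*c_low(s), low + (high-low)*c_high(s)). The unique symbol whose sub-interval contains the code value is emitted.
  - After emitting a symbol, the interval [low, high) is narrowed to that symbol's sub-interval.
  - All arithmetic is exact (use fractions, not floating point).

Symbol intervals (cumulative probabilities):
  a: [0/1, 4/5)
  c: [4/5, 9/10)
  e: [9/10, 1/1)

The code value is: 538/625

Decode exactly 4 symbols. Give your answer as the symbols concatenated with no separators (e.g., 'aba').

Answer: caae

Derivation:
Step 1: interval [0/1, 1/1), width = 1/1 - 0/1 = 1/1
  'a': [0/1 + 1/1*0/1, 0/1 + 1/1*4/5) = [0/1, 4/5)
  'c': [0/1 + 1/1*4/5, 0/1 + 1/1*9/10) = [4/5, 9/10) <- contains code 538/625
  'e': [0/1 + 1/1*9/10, 0/1 + 1/1*1/1) = [9/10, 1/1)
  emit 'c', narrow to [4/5, 9/10)
Step 2: interval [4/5, 9/10), width = 9/10 - 4/5 = 1/10
  'a': [4/5 + 1/10*0/1, 4/5 + 1/10*4/5) = [4/5, 22/25) <- contains code 538/625
  'c': [4/5 + 1/10*4/5, 4/5 + 1/10*9/10) = [22/25, 89/100)
  'e': [4/5 + 1/10*9/10, 4/5 + 1/10*1/1) = [89/100, 9/10)
  emit 'a', narrow to [4/5, 22/25)
Step 3: interval [4/5, 22/25), width = 22/25 - 4/5 = 2/25
  'a': [4/5 + 2/25*0/1, 4/5 + 2/25*4/5) = [4/5, 108/125) <- contains code 538/625
  'c': [4/5 + 2/25*4/5, 4/5 + 2/25*9/10) = [108/125, 109/125)
  'e': [4/5 + 2/25*9/10, 4/5 + 2/25*1/1) = [109/125, 22/25)
  emit 'a', narrow to [4/5, 108/125)
Step 4: interval [4/5, 108/125), width = 108/125 - 4/5 = 8/125
  'a': [4/5 + 8/125*0/1, 4/5 + 8/125*4/5) = [4/5, 532/625)
  'c': [4/5 + 8/125*4/5, 4/5 + 8/125*9/10) = [532/625, 536/625)
  'e': [4/5 + 8/125*9/10, 4/5 + 8/125*1/1) = [536/625, 108/125) <- contains code 538/625
  emit 'e', narrow to [536/625, 108/125)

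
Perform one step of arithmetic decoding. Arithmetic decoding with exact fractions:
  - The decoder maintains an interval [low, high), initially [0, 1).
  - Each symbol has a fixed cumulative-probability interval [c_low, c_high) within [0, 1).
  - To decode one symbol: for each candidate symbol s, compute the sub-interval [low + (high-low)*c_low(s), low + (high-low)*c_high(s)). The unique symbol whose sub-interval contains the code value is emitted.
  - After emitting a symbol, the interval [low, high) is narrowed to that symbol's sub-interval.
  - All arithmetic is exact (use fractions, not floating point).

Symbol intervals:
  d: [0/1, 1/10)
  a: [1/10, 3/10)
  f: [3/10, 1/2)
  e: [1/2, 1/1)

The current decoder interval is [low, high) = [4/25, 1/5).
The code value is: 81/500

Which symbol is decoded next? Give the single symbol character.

Interval width = high − low = 1/5 − 4/25 = 1/25
Scaled code = (code − low) / width = (81/500 − 4/25) / 1/25 = 1/20
  d: [0/1, 1/10) ← scaled code falls here ✓
  a: [1/10, 3/10) 
  f: [3/10, 1/2) 
  e: [1/2, 1/1) 

Answer: d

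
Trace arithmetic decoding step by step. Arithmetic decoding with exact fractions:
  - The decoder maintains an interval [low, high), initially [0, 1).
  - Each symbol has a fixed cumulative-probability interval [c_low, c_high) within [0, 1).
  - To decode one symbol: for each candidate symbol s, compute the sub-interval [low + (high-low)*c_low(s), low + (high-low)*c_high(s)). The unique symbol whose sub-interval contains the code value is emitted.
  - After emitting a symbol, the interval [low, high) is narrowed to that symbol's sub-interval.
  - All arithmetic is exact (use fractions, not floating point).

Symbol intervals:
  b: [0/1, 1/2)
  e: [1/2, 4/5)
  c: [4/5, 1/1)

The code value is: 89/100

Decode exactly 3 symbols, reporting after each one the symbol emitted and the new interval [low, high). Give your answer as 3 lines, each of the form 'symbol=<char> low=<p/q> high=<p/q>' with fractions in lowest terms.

Step 1: interval [0/1, 1/1), width = 1/1 - 0/1 = 1/1
  'b': [0/1 + 1/1*0/1, 0/1 + 1/1*1/2) = [0/1, 1/2)
  'e': [0/1 + 1/1*1/2, 0/1 + 1/1*4/5) = [1/2, 4/5)
  'c': [0/1 + 1/1*4/5, 0/1 + 1/1*1/1) = [4/5, 1/1) <- contains code 89/100
  emit 'c', narrow to [4/5, 1/1)
Step 2: interval [4/5, 1/1), width = 1/1 - 4/5 = 1/5
  'b': [4/5 + 1/5*0/1, 4/5 + 1/5*1/2) = [4/5, 9/10) <- contains code 89/100
  'e': [4/5 + 1/5*1/2, 4/5 + 1/5*4/5) = [9/10, 24/25)
  'c': [4/5 + 1/5*4/5, 4/5 + 1/5*1/1) = [24/25, 1/1)
  emit 'b', narrow to [4/5, 9/10)
Step 3: interval [4/5, 9/10), width = 9/10 - 4/5 = 1/10
  'b': [4/5 + 1/10*0/1, 4/5 + 1/10*1/2) = [4/5, 17/20)
  'e': [4/5 + 1/10*1/2, 4/5 + 1/10*4/5) = [17/20, 22/25)
  'c': [4/5 + 1/10*4/5, 4/5 + 1/10*1/1) = [22/25, 9/10) <- contains code 89/100
  emit 'c', narrow to [22/25, 9/10)

Answer: symbol=c low=4/5 high=1/1
symbol=b low=4/5 high=9/10
symbol=c low=22/25 high=9/10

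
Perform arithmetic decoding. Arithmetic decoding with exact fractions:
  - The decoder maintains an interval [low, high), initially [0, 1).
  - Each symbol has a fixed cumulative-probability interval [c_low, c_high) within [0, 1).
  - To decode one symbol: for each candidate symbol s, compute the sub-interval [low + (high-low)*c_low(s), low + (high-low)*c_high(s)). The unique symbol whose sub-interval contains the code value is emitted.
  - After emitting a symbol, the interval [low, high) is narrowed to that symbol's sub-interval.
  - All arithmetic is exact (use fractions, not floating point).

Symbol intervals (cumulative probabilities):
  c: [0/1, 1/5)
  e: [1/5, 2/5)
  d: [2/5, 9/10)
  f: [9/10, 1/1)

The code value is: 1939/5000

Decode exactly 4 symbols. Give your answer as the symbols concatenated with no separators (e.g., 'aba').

Step 1: interval [0/1, 1/1), width = 1/1 - 0/1 = 1/1
  'c': [0/1 + 1/1*0/1, 0/1 + 1/1*1/5) = [0/1, 1/5)
  'e': [0/1 + 1/1*1/5, 0/1 + 1/1*2/5) = [1/5, 2/5) <- contains code 1939/5000
  'd': [0/1 + 1/1*2/5, 0/1 + 1/1*9/10) = [2/5, 9/10)
  'f': [0/1 + 1/1*9/10, 0/1 + 1/1*1/1) = [9/10, 1/1)
  emit 'e', narrow to [1/5, 2/5)
Step 2: interval [1/5, 2/5), width = 2/5 - 1/5 = 1/5
  'c': [1/5 + 1/5*0/1, 1/5 + 1/5*1/5) = [1/5, 6/25)
  'e': [1/5 + 1/5*1/5, 1/5 + 1/5*2/5) = [6/25, 7/25)
  'd': [1/5 + 1/5*2/5, 1/5 + 1/5*9/10) = [7/25, 19/50)
  'f': [1/5 + 1/5*9/10, 1/5 + 1/5*1/1) = [19/50, 2/5) <- contains code 1939/5000
  emit 'f', narrow to [19/50, 2/5)
Step 3: interval [19/50, 2/5), width = 2/5 - 19/50 = 1/50
  'c': [19/50 + 1/50*0/1, 19/50 + 1/50*1/5) = [19/50, 48/125)
  'e': [19/50 + 1/50*1/5, 19/50 + 1/50*2/5) = [48/125, 97/250) <- contains code 1939/5000
  'd': [19/50 + 1/50*2/5, 19/50 + 1/50*9/10) = [97/250, 199/500)
  'f': [19/50 + 1/50*9/10, 19/50 + 1/50*1/1) = [199/500, 2/5)
  emit 'e', narrow to [48/125, 97/250)
Step 4: interval [48/125, 97/250), width = 97/250 - 48/125 = 1/250
  'c': [48/125 + 1/250*0/1, 48/125 + 1/250*1/5) = [48/125, 481/1250)
  'e': [48/125 + 1/250*1/5, 48/125 + 1/250*2/5) = [481/1250, 241/625)
  'd': [48/125 + 1/250*2/5, 48/125 + 1/250*9/10) = [241/625, 969/2500)
  'f': [48/125 + 1/250*9/10, 48/125 + 1/250*1/1) = [969/2500, 97/250) <- contains code 1939/5000
  emit 'f', narrow to [969/2500, 97/250)

Answer: efef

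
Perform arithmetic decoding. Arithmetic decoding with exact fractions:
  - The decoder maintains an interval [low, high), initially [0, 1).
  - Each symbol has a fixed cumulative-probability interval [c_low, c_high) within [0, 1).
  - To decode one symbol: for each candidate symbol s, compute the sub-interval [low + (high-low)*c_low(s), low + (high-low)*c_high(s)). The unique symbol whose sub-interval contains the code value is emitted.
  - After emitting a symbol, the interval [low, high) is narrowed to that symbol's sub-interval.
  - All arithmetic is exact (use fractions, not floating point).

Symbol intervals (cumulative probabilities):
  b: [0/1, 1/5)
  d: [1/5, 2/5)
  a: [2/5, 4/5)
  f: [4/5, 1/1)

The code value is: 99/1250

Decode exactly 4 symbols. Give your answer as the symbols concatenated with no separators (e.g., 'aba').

Answer: bdff

Derivation:
Step 1: interval [0/1, 1/1), width = 1/1 - 0/1 = 1/1
  'b': [0/1 + 1/1*0/1, 0/1 + 1/1*1/5) = [0/1, 1/5) <- contains code 99/1250
  'd': [0/1 + 1/1*1/5, 0/1 + 1/1*2/5) = [1/5, 2/5)
  'a': [0/1 + 1/1*2/5, 0/1 + 1/1*4/5) = [2/5, 4/5)
  'f': [0/1 + 1/1*4/5, 0/1 + 1/1*1/1) = [4/5, 1/1)
  emit 'b', narrow to [0/1, 1/5)
Step 2: interval [0/1, 1/5), width = 1/5 - 0/1 = 1/5
  'b': [0/1 + 1/5*0/1, 0/1 + 1/5*1/5) = [0/1, 1/25)
  'd': [0/1 + 1/5*1/5, 0/1 + 1/5*2/5) = [1/25, 2/25) <- contains code 99/1250
  'a': [0/1 + 1/5*2/5, 0/1 + 1/5*4/5) = [2/25, 4/25)
  'f': [0/1 + 1/5*4/5, 0/1 + 1/5*1/1) = [4/25, 1/5)
  emit 'd', narrow to [1/25, 2/25)
Step 3: interval [1/25, 2/25), width = 2/25 - 1/25 = 1/25
  'b': [1/25 + 1/25*0/1, 1/25 + 1/25*1/5) = [1/25, 6/125)
  'd': [1/25 + 1/25*1/5, 1/25 + 1/25*2/5) = [6/125, 7/125)
  'a': [1/25 + 1/25*2/5, 1/25 + 1/25*4/5) = [7/125, 9/125)
  'f': [1/25 + 1/25*4/5, 1/25 + 1/25*1/1) = [9/125, 2/25) <- contains code 99/1250
  emit 'f', narrow to [9/125, 2/25)
Step 4: interval [9/125, 2/25), width = 2/25 - 9/125 = 1/125
  'b': [9/125 + 1/125*0/1, 9/125 + 1/125*1/5) = [9/125, 46/625)
  'd': [9/125 + 1/125*1/5, 9/125 + 1/125*2/5) = [46/625, 47/625)
  'a': [9/125 + 1/125*2/5, 9/125 + 1/125*4/5) = [47/625, 49/625)
  'f': [9/125 + 1/125*4/5, 9/125 + 1/125*1/1) = [49/625, 2/25) <- contains code 99/1250
  emit 'f', narrow to [49/625, 2/25)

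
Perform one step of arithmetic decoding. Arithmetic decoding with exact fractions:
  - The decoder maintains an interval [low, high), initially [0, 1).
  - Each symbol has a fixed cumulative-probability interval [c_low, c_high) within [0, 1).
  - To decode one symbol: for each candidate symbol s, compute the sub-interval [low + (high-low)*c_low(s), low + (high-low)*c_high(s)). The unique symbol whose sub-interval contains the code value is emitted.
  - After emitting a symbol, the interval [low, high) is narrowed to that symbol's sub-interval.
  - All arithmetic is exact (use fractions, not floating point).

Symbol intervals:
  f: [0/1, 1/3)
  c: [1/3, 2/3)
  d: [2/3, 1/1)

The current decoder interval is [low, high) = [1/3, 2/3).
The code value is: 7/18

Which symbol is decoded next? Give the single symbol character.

Interval width = high − low = 2/3 − 1/3 = 1/3
Scaled code = (code − low) / width = (7/18 − 1/3) / 1/3 = 1/6
  f: [0/1, 1/3) ← scaled code falls here ✓
  c: [1/3, 2/3) 
  d: [2/3, 1/1) 

Answer: f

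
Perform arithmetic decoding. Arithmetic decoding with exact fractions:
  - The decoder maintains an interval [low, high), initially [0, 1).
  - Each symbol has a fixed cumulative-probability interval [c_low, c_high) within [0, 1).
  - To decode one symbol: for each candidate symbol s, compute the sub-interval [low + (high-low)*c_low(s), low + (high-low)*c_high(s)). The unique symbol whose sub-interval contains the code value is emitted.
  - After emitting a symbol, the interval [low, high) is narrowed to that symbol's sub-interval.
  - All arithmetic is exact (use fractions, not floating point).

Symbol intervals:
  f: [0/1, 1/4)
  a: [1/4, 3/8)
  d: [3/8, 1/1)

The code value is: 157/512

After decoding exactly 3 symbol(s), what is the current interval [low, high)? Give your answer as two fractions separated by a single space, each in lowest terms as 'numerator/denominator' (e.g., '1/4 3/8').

Answer: 19/64 81/256

Derivation:
Step 1: interval [0/1, 1/1), width = 1/1 - 0/1 = 1/1
  'f': [0/1 + 1/1*0/1, 0/1 + 1/1*1/4) = [0/1, 1/4)
  'a': [0/1 + 1/1*1/4, 0/1 + 1/1*3/8) = [1/4, 3/8) <- contains code 157/512
  'd': [0/1 + 1/1*3/8, 0/1 + 1/1*1/1) = [3/8, 1/1)
  emit 'a', narrow to [1/4, 3/8)
Step 2: interval [1/4, 3/8), width = 3/8 - 1/4 = 1/8
  'f': [1/4 + 1/8*0/1, 1/4 + 1/8*1/4) = [1/4, 9/32)
  'a': [1/4 + 1/8*1/4, 1/4 + 1/8*3/8) = [9/32, 19/64)
  'd': [1/4 + 1/8*3/8, 1/4 + 1/8*1/1) = [19/64, 3/8) <- contains code 157/512
  emit 'd', narrow to [19/64, 3/8)
Step 3: interval [19/64, 3/8), width = 3/8 - 19/64 = 5/64
  'f': [19/64 + 5/64*0/1, 19/64 + 5/64*1/4) = [19/64, 81/256) <- contains code 157/512
  'a': [19/64 + 5/64*1/4, 19/64 + 5/64*3/8) = [81/256, 167/512)
  'd': [19/64 + 5/64*3/8, 19/64 + 5/64*1/1) = [167/512, 3/8)
  emit 'f', narrow to [19/64, 81/256)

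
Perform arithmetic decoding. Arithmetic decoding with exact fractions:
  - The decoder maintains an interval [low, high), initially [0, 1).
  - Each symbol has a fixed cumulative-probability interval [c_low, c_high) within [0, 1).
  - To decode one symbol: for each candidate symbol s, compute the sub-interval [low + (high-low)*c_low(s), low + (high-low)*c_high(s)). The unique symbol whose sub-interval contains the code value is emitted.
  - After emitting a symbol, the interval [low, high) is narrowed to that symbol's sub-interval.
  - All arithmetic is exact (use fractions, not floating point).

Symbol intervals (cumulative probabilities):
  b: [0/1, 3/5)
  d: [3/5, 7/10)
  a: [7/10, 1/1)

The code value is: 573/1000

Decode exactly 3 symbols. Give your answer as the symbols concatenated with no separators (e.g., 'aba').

Answer: baa

Derivation:
Step 1: interval [0/1, 1/1), width = 1/1 - 0/1 = 1/1
  'b': [0/1 + 1/1*0/1, 0/1 + 1/1*3/5) = [0/1, 3/5) <- contains code 573/1000
  'd': [0/1 + 1/1*3/5, 0/1 + 1/1*7/10) = [3/5, 7/10)
  'a': [0/1 + 1/1*7/10, 0/1 + 1/1*1/1) = [7/10, 1/1)
  emit 'b', narrow to [0/1, 3/5)
Step 2: interval [0/1, 3/5), width = 3/5 - 0/1 = 3/5
  'b': [0/1 + 3/5*0/1, 0/1 + 3/5*3/5) = [0/1, 9/25)
  'd': [0/1 + 3/5*3/5, 0/1 + 3/5*7/10) = [9/25, 21/50)
  'a': [0/1 + 3/5*7/10, 0/1 + 3/5*1/1) = [21/50, 3/5) <- contains code 573/1000
  emit 'a', narrow to [21/50, 3/5)
Step 3: interval [21/50, 3/5), width = 3/5 - 21/50 = 9/50
  'b': [21/50 + 9/50*0/1, 21/50 + 9/50*3/5) = [21/50, 66/125)
  'd': [21/50 + 9/50*3/5, 21/50 + 9/50*7/10) = [66/125, 273/500)
  'a': [21/50 + 9/50*7/10, 21/50 + 9/50*1/1) = [273/500, 3/5) <- contains code 573/1000
  emit 'a', narrow to [273/500, 3/5)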